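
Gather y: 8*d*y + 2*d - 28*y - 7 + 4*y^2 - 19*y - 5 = 2*d + 4*y^2 + y*(8*d - 47) - 12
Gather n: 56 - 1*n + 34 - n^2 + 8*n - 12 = -n^2 + 7*n + 78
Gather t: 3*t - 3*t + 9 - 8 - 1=0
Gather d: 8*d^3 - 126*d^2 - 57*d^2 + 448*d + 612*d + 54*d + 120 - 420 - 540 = 8*d^3 - 183*d^2 + 1114*d - 840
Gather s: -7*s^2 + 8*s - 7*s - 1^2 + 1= -7*s^2 + s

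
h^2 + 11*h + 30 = (h + 5)*(h + 6)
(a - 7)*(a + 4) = a^2 - 3*a - 28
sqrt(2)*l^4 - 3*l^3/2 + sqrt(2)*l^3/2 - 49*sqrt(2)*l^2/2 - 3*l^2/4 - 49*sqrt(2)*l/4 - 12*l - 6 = (l + 1/2)*(l - 4*sqrt(2))*(l + 3*sqrt(2))*(sqrt(2)*l + 1/2)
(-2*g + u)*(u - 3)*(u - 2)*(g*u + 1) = -2*g^2*u^3 + 10*g^2*u^2 - 12*g^2*u + g*u^4 - 5*g*u^3 + 4*g*u^2 + 10*g*u - 12*g + u^3 - 5*u^2 + 6*u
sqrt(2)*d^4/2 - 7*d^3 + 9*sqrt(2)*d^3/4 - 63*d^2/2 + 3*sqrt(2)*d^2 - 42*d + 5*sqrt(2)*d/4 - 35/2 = (d + 1)*(d + 5/2)*(d - 7*sqrt(2))*(sqrt(2)*d/2 + sqrt(2)/2)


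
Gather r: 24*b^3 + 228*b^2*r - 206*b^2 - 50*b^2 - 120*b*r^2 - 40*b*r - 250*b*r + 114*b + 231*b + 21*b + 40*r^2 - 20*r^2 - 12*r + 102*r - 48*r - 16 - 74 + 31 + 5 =24*b^3 - 256*b^2 + 366*b + r^2*(20 - 120*b) + r*(228*b^2 - 290*b + 42) - 54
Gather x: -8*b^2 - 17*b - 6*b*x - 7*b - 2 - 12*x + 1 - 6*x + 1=-8*b^2 - 24*b + x*(-6*b - 18)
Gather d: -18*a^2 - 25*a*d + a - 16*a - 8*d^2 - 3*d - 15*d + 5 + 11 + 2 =-18*a^2 - 15*a - 8*d^2 + d*(-25*a - 18) + 18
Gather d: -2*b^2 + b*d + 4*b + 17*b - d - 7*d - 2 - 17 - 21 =-2*b^2 + 21*b + d*(b - 8) - 40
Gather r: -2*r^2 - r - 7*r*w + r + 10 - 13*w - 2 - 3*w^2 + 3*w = -2*r^2 - 7*r*w - 3*w^2 - 10*w + 8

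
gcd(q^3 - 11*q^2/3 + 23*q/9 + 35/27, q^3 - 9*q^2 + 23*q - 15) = 1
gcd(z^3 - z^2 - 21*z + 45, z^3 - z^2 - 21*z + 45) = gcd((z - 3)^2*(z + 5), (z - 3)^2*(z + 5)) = z^3 - z^2 - 21*z + 45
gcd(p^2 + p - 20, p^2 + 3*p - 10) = p + 5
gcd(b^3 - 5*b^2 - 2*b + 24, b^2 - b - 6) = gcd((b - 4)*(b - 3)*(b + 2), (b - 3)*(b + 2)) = b^2 - b - 6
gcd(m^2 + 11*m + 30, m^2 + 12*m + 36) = m + 6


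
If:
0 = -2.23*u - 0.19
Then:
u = -0.09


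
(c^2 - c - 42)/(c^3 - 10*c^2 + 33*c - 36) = (c^2 - c - 42)/(c^3 - 10*c^2 + 33*c - 36)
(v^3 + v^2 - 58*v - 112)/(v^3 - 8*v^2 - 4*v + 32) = (v + 7)/(v - 2)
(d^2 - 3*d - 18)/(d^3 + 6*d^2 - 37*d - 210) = (d + 3)/(d^2 + 12*d + 35)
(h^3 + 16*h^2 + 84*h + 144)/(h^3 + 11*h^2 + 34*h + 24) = (h + 6)/(h + 1)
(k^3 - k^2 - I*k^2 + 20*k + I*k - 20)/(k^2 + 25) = (k^2 + k*(-1 + 4*I) - 4*I)/(k + 5*I)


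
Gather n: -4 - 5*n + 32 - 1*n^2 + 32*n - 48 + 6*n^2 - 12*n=5*n^2 + 15*n - 20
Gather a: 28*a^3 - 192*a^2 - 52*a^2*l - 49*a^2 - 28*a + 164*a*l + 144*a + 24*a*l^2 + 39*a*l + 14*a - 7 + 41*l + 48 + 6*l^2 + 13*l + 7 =28*a^3 + a^2*(-52*l - 241) + a*(24*l^2 + 203*l + 130) + 6*l^2 + 54*l + 48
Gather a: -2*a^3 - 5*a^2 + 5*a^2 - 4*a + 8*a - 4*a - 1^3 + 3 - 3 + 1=-2*a^3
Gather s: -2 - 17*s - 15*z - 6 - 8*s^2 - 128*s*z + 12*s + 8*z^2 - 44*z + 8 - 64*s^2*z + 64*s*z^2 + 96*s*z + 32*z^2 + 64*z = s^2*(-64*z - 8) + s*(64*z^2 - 32*z - 5) + 40*z^2 + 5*z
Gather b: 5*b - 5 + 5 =5*b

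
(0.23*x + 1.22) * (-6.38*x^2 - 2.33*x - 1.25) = -1.4674*x^3 - 8.3195*x^2 - 3.1301*x - 1.525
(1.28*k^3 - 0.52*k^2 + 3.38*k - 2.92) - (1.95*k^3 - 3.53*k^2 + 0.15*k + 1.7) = -0.67*k^3 + 3.01*k^2 + 3.23*k - 4.62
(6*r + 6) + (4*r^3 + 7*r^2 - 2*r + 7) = 4*r^3 + 7*r^2 + 4*r + 13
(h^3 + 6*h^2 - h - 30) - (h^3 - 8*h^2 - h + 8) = 14*h^2 - 38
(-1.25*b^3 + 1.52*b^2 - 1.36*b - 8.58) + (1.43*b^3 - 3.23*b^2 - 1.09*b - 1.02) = 0.18*b^3 - 1.71*b^2 - 2.45*b - 9.6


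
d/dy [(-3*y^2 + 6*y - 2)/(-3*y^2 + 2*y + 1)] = 2*(6*y^2 - 9*y + 5)/(9*y^4 - 12*y^3 - 2*y^2 + 4*y + 1)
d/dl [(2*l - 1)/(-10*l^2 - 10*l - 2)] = (10*l^2 - 10*l - 7)/(2*(25*l^4 + 50*l^3 + 35*l^2 + 10*l + 1))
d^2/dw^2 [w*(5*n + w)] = 2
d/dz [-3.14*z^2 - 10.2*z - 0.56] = -6.28*z - 10.2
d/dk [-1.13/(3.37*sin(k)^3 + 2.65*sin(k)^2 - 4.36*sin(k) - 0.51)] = (11.4243*sin(k)^2 + 5.989*sin(k) - 4.9268)*cos(k)/(3.37*sin(k)^3 + 2.65*sin(k)^2 - 4.36*sin(k) - 0.51)^2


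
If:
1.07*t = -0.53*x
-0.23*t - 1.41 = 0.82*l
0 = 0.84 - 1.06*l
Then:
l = 0.79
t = -8.96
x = 18.08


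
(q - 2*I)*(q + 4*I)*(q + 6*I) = q^3 + 8*I*q^2 - 4*q + 48*I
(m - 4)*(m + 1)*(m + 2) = m^3 - m^2 - 10*m - 8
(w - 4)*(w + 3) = w^2 - w - 12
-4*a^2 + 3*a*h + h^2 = (-a + h)*(4*a + h)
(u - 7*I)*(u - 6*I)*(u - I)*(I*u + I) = I*u^4 + 14*u^3 + I*u^3 + 14*u^2 - 55*I*u^2 - 42*u - 55*I*u - 42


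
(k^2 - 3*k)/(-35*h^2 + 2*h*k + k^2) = k*(k - 3)/(-35*h^2 + 2*h*k + k^2)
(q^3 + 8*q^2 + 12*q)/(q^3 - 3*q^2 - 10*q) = (q + 6)/(q - 5)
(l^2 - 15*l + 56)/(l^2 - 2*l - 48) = (l - 7)/(l + 6)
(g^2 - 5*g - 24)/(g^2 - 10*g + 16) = (g + 3)/(g - 2)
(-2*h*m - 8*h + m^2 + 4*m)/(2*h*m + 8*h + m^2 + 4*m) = (-2*h + m)/(2*h + m)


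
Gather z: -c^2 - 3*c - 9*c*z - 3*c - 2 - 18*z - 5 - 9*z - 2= -c^2 - 6*c + z*(-9*c - 27) - 9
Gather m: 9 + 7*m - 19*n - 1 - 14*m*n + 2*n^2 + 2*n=m*(7 - 14*n) + 2*n^2 - 17*n + 8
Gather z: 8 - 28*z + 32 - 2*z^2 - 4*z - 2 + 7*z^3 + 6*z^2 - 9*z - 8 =7*z^3 + 4*z^2 - 41*z + 30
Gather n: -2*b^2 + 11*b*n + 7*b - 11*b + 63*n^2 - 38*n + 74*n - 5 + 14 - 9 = -2*b^2 - 4*b + 63*n^2 + n*(11*b + 36)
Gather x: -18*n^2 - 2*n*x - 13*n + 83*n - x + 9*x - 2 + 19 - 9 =-18*n^2 + 70*n + x*(8 - 2*n) + 8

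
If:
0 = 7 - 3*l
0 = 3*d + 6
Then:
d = -2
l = 7/3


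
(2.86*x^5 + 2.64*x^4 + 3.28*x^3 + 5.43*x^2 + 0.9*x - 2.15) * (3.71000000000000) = 10.6106*x^5 + 9.7944*x^4 + 12.1688*x^3 + 20.1453*x^2 + 3.339*x - 7.9765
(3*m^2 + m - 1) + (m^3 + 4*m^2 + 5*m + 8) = m^3 + 7*m^2 + 6*m + 7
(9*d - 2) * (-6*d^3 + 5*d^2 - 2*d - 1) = -54*d^4 + 57*d^3 - 28*d^2 - 5*d + 2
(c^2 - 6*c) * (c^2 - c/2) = c^4 - 13*c^3/2 + 3*c^2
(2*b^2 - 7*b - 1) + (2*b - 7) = 2*b^2 - 5*b - 8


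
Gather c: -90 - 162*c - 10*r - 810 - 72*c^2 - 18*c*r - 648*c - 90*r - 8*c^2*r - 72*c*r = c^2*(-8*r - 72) + c*(-90*r - 810) - 100*r - 900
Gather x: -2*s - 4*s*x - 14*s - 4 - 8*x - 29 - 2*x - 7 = -16*s + x*(-4*s - 10) - 40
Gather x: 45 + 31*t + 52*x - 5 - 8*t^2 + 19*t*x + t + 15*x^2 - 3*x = -8*t^2 + 32*t + 15*x^2 + x*(19*t + 49) + 40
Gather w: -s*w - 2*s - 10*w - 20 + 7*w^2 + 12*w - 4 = -2*s + 7*w^2 + w*(2 - s) - 24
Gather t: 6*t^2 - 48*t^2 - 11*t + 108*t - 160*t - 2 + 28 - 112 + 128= -42*t^2 - 63*t + 42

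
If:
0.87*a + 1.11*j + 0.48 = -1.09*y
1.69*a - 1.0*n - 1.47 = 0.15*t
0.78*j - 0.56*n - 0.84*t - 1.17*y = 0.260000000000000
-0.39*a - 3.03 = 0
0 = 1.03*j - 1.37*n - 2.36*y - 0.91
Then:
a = -7.77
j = -1.47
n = -14.26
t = -2.27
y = 7.25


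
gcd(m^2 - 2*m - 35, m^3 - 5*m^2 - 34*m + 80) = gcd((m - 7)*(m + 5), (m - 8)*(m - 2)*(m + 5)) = m + 5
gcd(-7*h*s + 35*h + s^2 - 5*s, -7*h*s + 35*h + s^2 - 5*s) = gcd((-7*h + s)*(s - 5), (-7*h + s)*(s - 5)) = -7*h*s + 35*h + s^2 - 5*s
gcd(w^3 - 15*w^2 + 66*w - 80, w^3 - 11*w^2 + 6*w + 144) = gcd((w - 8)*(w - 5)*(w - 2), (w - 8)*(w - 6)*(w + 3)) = w - 8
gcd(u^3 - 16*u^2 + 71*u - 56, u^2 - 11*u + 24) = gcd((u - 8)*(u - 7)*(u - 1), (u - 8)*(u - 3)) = u - 8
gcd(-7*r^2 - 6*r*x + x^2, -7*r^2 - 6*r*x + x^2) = -7*r^2 - 6*r*x + x^2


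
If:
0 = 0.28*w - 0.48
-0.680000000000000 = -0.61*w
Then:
No Solution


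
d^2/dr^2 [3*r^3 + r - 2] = 18*r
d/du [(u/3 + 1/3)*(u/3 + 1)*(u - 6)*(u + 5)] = 4*u^3/9 + u^2 - 62*u/9 - 41/3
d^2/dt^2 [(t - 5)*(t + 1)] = 2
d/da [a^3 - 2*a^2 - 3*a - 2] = 3*a^2 - 4*a - 3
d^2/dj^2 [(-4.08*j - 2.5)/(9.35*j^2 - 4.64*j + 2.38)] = (-(4.08*j + 2.5)*(18.7*j - 4.64)*(37.4*j - 9.28) + (228.888*j + 8.8876)*(9.35*j^2 - 4.64*j + 2.38))/(9.35*j^2 - 4.64*j + 2.38)^3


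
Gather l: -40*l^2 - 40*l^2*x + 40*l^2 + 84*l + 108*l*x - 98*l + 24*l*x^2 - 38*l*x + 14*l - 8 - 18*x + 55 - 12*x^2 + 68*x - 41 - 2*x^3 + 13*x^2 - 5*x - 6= -40*l^2*x + l*(24*x^2 + 70*x) - 2*x^3 + x^2 + 45*x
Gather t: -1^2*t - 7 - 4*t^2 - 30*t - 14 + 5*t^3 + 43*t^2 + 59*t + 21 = 5*t^3 + 39*t^2 + 28*t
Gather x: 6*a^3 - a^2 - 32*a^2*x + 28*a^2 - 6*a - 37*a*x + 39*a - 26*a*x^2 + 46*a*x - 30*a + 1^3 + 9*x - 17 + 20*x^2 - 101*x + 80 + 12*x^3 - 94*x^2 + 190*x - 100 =6*a^3 + 27*a^2 + 3*a + 12*x^3 + x^2*(-26*a - 74) + x*(-32*a^2 + 9*a + 98) - 36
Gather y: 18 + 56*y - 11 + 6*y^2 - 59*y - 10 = 6*y^2 - 3*y - 3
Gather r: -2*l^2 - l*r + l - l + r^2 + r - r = -2*l^2 - l*r + r^2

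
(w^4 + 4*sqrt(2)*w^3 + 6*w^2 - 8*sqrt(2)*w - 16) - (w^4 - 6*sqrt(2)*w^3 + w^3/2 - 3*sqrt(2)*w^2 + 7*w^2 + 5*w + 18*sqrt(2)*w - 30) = -w^3/2 + 10*sqrt(2)*w^3 - w^2 + 3*sqrt(2)*w^2 - 26*sqrt(2)*w - 5*w + 14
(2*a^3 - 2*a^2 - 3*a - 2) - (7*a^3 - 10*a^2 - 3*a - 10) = -5*a^3 + 8*a^2 + 8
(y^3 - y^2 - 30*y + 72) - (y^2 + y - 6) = y^3 - 2*y^2 - 31*y + 78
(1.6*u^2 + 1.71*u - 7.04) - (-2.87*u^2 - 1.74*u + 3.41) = 4.47*u^2 + 3.45*u - 10.45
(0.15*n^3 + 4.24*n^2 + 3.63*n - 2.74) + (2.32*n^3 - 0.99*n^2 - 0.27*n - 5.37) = 2.47*n^3 + 3.25*n^2 + 3.36*n - 8.11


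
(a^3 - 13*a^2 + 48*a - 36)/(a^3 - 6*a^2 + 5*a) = (a^2 - 12*a + 36)/(a*(a - 5))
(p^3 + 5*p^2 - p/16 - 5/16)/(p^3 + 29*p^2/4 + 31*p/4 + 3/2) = (4*p^2 + 19*p - 5)/(4*(p^2 + 7*p + 6))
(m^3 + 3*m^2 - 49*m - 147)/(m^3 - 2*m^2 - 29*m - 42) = (m + 7)/(m + 2)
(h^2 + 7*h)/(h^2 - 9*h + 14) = h*(h + 7)/(h^2 - 9*h + 14)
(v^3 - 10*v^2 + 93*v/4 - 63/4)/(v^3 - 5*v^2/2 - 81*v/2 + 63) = (v - 3/2)/(v + 6)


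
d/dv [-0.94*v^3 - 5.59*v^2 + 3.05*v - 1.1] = -2.82*v^2 - 11.18*v + 3.05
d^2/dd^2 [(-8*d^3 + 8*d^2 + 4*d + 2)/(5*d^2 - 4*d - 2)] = 4*(26*d^3 + 99*d^2 - 48*d + 26)/(125*d^6 - 300*d^5 + 90*d^4 + 176*d^3 - 36*d^2 - 48*d - 8)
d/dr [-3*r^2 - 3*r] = -6*r - 3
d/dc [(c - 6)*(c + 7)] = 2*c + 1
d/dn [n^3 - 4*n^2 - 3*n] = 3*n^2 - 8*n - 3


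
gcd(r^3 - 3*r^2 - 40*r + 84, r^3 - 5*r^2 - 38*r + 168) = r^2 - r - 42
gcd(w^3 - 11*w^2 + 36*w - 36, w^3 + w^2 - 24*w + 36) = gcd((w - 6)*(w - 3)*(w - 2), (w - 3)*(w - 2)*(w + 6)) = w^2 - 5*w + 6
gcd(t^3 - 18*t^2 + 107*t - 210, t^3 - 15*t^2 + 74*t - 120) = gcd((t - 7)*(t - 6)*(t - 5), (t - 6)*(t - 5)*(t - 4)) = t^2 - 11*t + 30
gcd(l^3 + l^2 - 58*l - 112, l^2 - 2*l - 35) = 1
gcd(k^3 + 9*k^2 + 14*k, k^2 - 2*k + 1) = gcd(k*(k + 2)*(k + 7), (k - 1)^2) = 1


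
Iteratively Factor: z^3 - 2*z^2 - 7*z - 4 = (z + 1)*(z^2 - 3*z - 4) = (z - 4)*(z + 1)*(z + 1)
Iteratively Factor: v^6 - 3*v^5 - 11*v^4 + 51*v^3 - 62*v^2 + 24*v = (v)*(v^5 - 3*v^4 - 11*v^3 + 51*v^2 - 62*v + 24) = v*(v - 1)*(v^4 - 2*v^3 - 13*v^2 + 38*v - 24) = v*(v - 3)*(v - 1)*(v^3 + v^2 - 10*v + 8) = v*(v - 3)*(v - 1)^2*(v^2 + 2*v - 8) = v*(v - 3)*(v - 2)*(v - 1)^2*(v + 4)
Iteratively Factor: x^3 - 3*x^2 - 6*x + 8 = (x - 4)*(x^2 + x - 2) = (x - 4)*(x + 2)*(x - 1)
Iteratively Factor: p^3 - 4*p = (p - 2)*(p^2 + 2*p) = (p - 2)*(p + 2)*(p)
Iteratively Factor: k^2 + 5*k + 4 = (k + 1)*(k + 4)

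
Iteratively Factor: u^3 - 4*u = (u - 2)*(u^2 + 2*u) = u*(u - 2)*(u + 2)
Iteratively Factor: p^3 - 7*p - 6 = (p - 3)*(p^2 + 3*p + 2) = (p - 3)*(p + 2)*(p + 1)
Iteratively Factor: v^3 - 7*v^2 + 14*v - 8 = (v - 4)*(v^2 - 3*v + 2) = (v - 4)*(v - 1)*(v - 2)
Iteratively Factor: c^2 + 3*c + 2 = (c + 2)*(c + 1)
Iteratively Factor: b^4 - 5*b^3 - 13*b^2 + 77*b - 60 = (b - 3)*(b^3 - 2*b^2 - 19*b + 20) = (b - 5)*(b - 3)*(b^2 + 3*b - 4) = (b - 5)*(b - 3)*(b + 4)*(b - 1)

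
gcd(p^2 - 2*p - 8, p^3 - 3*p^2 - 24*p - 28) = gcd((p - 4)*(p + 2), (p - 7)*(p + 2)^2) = p + 2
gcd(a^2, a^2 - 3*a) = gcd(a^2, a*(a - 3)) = a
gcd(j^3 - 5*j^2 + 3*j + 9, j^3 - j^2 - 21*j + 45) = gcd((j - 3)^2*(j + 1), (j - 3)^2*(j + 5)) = j^2 - 6*j + 9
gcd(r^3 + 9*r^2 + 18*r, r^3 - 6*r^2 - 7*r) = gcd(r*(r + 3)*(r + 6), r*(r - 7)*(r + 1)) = r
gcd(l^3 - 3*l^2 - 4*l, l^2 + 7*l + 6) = l + 1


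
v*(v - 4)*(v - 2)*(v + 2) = v^4 - 4*v^3 - 4*v^2 + 16*v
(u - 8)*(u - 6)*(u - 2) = u^3 - 16*u^2 + 76*u - 96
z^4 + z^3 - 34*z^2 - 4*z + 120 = (z - 5)*(z - 2)*(z + 2)*(z + 6)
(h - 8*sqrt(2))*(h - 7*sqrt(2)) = h^2 - 15*sqrt(2)*h + 112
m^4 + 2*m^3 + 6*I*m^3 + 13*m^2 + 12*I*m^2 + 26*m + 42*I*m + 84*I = (m + 2)*(m - 3*I)*(m + 2*I)*(m + 7*I)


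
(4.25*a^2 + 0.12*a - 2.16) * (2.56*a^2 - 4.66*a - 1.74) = 10.88*a^4 - 19.4978*a^3 - 13.4838*a^2 + 9.8568*a + 3.7584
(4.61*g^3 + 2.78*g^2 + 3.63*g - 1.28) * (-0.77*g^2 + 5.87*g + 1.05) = -3.5497*g^5 + 24.9201*g^4 + 18.364*g^3 + 25.2127*g^2 - 3.7021*g - 1.344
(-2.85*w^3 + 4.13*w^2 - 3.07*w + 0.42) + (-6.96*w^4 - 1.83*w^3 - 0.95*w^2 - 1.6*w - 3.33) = -6.96*w^4 - 4.68*w^3 + 3.18*w^2 - 4.67*w - 2.91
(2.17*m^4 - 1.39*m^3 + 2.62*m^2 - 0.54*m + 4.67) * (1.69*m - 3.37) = 3.6673*m^5 - 9.662*m^4 + 9.1121*m^3 - 9.742*m^2 + 9.7121*m - 15.7379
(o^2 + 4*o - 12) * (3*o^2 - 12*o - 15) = 3*o^4 - 99*o^2 + 84*o + 180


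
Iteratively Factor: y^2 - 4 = (y - 2)*(y + 2)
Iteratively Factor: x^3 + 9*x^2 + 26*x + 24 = (x + 3)*(x^2 + 6*x + 8) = (x + 2)*(x + 3)*(x + 4)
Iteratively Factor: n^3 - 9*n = (n - 3)*(n^2 + 3*n) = n*(n - 3)*(n + 3)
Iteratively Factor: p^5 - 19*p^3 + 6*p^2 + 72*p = (p - 3)*(p^4 + 3*p^3 - 10*p^2 - 24*p) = p*(p - 3)*(p^3 + 3*p^2 - 10*p - 24) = p*(p - 3)*(p + 4)*(p^2 - p - 6) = p*(p - 3)*(p + 2)*(p + 4)*(p - 3)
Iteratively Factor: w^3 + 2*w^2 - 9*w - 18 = (w + 3)*(w^2 - w - 6) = (w - 3)*(w + 3)*(w + 2)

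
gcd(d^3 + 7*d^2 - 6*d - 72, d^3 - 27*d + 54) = d^2 + 3*d - 18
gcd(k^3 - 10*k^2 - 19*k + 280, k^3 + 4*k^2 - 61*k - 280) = k^2 - 3*k - 40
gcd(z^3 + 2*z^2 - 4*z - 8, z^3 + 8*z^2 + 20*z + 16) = z^2 + 4*z + 4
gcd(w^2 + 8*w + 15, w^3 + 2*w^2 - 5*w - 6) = w + 3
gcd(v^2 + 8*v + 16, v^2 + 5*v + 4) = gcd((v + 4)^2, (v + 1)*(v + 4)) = v + 4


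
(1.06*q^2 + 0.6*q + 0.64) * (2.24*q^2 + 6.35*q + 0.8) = 2.3744*q^4 + 8.075*q^3 + 6.0916*q^2 + 4.544*q + 0.512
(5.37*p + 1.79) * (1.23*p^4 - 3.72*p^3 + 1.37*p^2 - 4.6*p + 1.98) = 6.6051*p^5 - 17.7747*p^4 + 0.6981*p^3 - 22.2497*p^2 + 2.3986*p + 3.5442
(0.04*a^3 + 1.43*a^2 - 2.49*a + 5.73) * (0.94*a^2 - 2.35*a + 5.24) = 0.0376*a^5 + 1.2502*a^4 - 5.4915*a^3 + 18.7309*a^2 - 26.5131*a + 30.0252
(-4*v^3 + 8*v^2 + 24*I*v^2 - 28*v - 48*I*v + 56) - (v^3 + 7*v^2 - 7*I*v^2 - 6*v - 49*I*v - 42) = -5*v^3 + v^2 + 31*I*v^2 - 22*v + I*v + 98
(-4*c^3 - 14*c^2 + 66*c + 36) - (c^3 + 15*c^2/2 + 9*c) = -5*c^3 - 43*c^2/2 + 57*c + 36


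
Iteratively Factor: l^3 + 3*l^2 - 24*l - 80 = (l + 4)*(l^2 - l - 20) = (l + 4)^2*(l - 5)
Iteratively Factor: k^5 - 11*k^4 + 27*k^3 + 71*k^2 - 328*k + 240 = (k - 5)*(k^4 - 6*k^3 - 3*k^2 + 56*k - 48) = (k - 5)*(k - 4)*(k^3 - 2*k^2 - 11*k + 12) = (k - 5)*(k - 4)*(k + 3)*(k^2 - 5*k + 4) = (k - 5)*(k - 4)^2*(k + 3)*(k - 1)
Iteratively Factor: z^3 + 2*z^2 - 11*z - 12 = (z + 4)*(z^2 - 2*z - 3) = (z - 3)*(z + 4)*(z + 1)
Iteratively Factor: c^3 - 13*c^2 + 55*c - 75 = (c - 5)*(c^2 - 8*c + 15) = (c - 5)*(c - 3)*(c - 5)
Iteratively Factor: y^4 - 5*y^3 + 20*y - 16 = (y - 2)*(y^3 - 3*y^2 - 6*y + 8) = (y - 2)*(y - 1)*(y^2 - 2*y - 8) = (y - 4)*(y - 2)*(y - 1)*(y + 2)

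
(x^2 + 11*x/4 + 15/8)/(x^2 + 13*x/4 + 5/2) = (x + 3/2)/(x + 2)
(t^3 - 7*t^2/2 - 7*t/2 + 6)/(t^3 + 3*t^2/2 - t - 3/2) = (t - 4)/(t + 1)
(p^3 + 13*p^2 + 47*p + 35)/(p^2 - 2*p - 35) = (p^2 + 8*p + 7)/(p - 7)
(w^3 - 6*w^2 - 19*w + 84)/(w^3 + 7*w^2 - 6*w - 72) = (w - 7)/(w + 6)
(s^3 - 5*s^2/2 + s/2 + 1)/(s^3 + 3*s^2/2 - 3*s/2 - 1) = (s - 2)/(s + 2)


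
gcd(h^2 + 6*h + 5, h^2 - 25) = h + 5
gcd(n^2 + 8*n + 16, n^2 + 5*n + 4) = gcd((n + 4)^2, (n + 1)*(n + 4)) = n + 4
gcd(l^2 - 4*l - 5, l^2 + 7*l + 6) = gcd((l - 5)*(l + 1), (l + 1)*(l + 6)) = l + 1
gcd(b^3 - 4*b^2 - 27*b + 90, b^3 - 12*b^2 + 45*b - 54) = b^2 - 9*b + 18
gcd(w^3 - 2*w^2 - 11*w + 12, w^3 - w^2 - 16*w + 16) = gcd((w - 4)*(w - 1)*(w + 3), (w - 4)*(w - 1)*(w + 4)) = w^2 - 5*w + 4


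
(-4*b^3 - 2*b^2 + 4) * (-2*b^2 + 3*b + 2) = 8*b^5 - 8*b^4 - 14*b^3 - 12*b^2 + 12*b + 8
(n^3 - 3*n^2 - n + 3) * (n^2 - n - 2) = n^5 - 4*n^4 + 10*n^2 - n - 6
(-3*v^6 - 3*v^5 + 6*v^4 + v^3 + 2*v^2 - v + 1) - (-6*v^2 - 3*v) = -3*v^6 - 3*v^5 + 6*v^4 + v^3 + 8*v^2 + 2*v + 1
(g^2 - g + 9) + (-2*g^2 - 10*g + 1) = -g^2 - 11*g + 10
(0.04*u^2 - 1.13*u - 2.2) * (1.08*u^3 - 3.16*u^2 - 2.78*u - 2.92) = 0.0432*u^5 - 1.3468*u^4 + 1.0836*u^3 + 9.9766*u^2 + 9.4156*u + 6.424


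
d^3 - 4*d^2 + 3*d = d*(d - 3)*(d - 1)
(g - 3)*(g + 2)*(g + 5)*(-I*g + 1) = -I*g^4 + g^3 - 4*I*g^3 + 4*g^2 + 11*I*g^2 - 11*g + 30*I*g - 30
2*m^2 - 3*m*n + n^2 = (-2*m + n)*(-m + n)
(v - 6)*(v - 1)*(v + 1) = v^3 - 6*v^2 - v + 6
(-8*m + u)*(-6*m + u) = 48*m^2 - 14*m*u + u^2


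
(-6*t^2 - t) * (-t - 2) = 6*t^3 + 13*t^2 + 2*t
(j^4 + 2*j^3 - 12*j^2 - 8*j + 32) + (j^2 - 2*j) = j^4 + 2*j^3 - 11*j^2 - 10*j + 32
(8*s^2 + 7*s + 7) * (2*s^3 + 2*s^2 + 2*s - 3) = 16*s^5 + 30*s^4 + 44*s^3 + 4*s^2 - 7*s - 21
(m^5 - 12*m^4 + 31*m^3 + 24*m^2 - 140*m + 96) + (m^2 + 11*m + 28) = m^5 - 12*m^4 + 31*m^3 + 25*m^2 - 129*m + 124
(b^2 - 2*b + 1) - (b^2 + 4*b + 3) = -6*b - 2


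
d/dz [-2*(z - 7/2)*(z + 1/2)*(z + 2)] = -6*z^2 + 4*z + 31/2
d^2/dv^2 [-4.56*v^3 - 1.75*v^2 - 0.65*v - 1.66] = -27.36*v - 3.5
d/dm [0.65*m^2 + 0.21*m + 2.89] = 1.3*m + 0.21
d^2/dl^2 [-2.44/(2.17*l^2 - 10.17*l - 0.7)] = (-22.979432*l^2 + 107.696232*l + 2.44*(4.34*l - 10.17)*(8.68*l - 20.34) + 7.41272)/(-2.17*l^2 + 10.17*l + 0.7)^3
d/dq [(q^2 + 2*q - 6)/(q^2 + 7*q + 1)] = (5*q^2 + 14*q + 44)/(q^4 + 14*q^3 + 51*q^2 + 14*q + 1)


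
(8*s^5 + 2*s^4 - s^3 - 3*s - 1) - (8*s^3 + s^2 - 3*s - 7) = 8*s^5 + 2*s^4 - 9*s^3 - s^2 + 6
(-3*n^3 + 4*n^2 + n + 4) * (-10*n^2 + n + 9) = 30*n^5 - 43*n^4 - 33*n^3 - 3*n^2 + 13*n + 36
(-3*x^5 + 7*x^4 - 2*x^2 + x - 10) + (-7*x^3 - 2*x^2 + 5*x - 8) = -3*x^5 + 7*x^4 - 7*x^3 - 4*x^2 + 6*x - 18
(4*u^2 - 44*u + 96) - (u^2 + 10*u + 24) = 3*u^2 - 54*u + 72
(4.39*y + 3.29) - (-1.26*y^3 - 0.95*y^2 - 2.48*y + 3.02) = 1.26*y^3 + 0.95*y^2 + 6.87*y + 0.27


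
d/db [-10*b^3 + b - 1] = 1 - 30*b^2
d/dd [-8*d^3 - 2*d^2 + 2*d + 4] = -24*d^2 - 4*d + 2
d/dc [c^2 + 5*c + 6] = 2*c + 5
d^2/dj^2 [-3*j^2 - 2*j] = -6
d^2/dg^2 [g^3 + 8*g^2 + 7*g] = 6*g + 16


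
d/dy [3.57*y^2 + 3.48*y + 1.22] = 7.14*y + 3.48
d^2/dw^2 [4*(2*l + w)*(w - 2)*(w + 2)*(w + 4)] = 48*l*w + 64*l + 48*w^2 + 96*w - 32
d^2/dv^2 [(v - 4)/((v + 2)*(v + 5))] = 2*(v^3 - 12*v^2 - 114*v - 226)/(v^6 + 21*v^5 + 177*v^4 + 763*v^3 + 1770*v^2 + 2100*v + 1000)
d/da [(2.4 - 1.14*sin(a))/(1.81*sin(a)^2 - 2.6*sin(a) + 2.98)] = (2.0634*sin(a)^2 - 8.688*sin(a) + 2.8428)*cos(a)/(3.2761*sin(a)^4 - 9.412*sin(a)^3 + 17.5476*sin(a)^2 - 15.496*sin(a) + 8.8804)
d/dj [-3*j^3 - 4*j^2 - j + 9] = -9*j^2 - 8*j - 1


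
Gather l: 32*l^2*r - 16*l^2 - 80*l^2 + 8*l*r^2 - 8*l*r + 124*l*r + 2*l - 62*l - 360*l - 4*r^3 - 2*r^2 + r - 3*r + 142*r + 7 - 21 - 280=l^2*(32*r - 96) + l*(8*r^2 + 116*r - 420) - 4*r^3 - 2*r^2 + 140*r - 294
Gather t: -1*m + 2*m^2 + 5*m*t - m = 2*m^2 + 5*m*t - 2*m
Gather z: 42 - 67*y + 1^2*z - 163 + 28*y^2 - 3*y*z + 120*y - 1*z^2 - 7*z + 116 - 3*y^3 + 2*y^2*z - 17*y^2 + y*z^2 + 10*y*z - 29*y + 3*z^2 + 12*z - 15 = -3*y^3 + 11*y^2 + 24*y + z^2*(y + 2) + z*(2*y^2 + 7*y + 6) - 20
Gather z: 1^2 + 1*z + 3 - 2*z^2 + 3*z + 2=-2*z^2 + 4*z + 6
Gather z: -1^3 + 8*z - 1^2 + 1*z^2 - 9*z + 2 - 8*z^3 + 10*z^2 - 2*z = -8*z^3 + 11*z^2 - 3*z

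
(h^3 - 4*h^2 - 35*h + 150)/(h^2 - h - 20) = (h^2 + h - 30)/(h + 4)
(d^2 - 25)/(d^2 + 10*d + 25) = (d - 5)/(d + 5)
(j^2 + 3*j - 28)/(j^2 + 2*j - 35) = (j - 4)/(j - 5)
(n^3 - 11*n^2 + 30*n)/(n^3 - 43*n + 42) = n*(n - 5)/(n^2 + 6*n - 7)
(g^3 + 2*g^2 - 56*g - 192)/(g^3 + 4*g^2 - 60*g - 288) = (g + 4)/(g + 6)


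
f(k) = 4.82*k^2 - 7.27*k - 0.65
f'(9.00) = 79.49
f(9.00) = 324.34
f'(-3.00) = -36.19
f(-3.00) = 64.54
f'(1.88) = 10.85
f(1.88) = 2.72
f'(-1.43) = -21.06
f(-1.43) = 19.60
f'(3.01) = 21.75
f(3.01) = 21.14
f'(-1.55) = -22.21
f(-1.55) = 22.20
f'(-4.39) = -49.59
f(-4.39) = 124.16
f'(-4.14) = -47.18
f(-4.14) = 112.06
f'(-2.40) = -30.41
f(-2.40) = 44.56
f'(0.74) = -0.14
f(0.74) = -3.39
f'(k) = 9.64*k - 7.27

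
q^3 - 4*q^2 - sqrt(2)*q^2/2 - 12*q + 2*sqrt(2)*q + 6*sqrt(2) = (q - 6)*(q + 2)*(q - sqrt(2)/2)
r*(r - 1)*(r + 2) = r^3 + r^2 - 2*r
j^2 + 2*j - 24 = (j - 4)*(j + 6)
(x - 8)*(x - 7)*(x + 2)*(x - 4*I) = x^4 - 13*x^3 - 4*I*x^3 + 26*x^2 + 52*I*x^2 + 112*x - 104*I*x - 448*I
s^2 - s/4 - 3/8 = (s - 3/4)*(s + 1/2)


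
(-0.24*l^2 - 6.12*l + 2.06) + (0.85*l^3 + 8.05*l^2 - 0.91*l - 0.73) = 0.85*l^3 + 7.81*l^2 - 7.03*l + 1.33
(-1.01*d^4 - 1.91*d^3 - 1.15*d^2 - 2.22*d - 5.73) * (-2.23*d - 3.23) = 2.2523*d^5 + 7.5216*d^4 + 8.7338*d^3 + 8.6651*d^2 + 19.9485*d + 18.5079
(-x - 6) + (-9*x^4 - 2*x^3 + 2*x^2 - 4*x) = -9*x^4 - 2*x^3 + 2*x^2 - 5*x - 6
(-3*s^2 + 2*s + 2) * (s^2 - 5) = -3*s^4 + 2*s^3 + 17*s^2 - 10*s - 10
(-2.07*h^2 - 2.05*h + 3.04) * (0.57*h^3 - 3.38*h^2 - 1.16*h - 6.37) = -1.1799*h^5 + 5.8281*h^4 + 11.063*h^3 + 5.2887*h^2 + 9.5321*h - 19.3648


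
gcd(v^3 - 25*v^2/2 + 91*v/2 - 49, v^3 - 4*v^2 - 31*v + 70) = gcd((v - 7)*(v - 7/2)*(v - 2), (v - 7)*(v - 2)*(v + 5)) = v^2 - 9*v + 14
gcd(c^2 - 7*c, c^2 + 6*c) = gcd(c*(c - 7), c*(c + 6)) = c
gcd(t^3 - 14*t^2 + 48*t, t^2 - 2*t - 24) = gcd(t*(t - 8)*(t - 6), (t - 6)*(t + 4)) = t - 6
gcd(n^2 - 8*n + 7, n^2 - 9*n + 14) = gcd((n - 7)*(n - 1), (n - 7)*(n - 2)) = n - 7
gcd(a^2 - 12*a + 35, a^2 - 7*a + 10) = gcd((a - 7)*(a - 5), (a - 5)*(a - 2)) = a - 5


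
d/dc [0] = 0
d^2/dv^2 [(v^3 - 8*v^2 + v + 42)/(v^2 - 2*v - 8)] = -6/(v^3 - 12*v^2 + 48*v - 64)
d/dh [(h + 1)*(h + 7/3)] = 2*h + 10/3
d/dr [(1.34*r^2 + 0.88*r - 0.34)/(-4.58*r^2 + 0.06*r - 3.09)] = (4.1108*r^2 - 11.3956*r - 2.6988)/(20.9764*r^4 - 0.5496*r^3 + 28.308*r^2 - 0.3708*r + 9.5481)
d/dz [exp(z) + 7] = exp(z)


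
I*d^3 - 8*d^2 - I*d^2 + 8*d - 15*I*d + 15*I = (d + 3*I)*(d + 5*I)*(I*d - I)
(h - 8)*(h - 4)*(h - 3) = h^3 - 15*h^2 + 68*h - 96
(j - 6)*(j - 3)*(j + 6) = j^3 - 3*j^2 - 36*j + 108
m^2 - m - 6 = (m - 3)*(m + 2)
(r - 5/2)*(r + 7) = r^2 + 9*r/2 - 35/2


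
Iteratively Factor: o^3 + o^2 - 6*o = (o)*(o^2 + o - 6) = o*(o - 2)*(o + 3)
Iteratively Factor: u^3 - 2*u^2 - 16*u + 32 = (u - 4)*(u^2 + 2*u - 8) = (u - 4)*(u + 4)*(u - 2)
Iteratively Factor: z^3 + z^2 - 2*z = (z)*(z^2 + z - 2) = z*(z + 2)*(z - 1)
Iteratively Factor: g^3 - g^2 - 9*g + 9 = (g + 3)*(g^2 - 4*g + 3) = (g - 1)*(g + 3)*(g - 3)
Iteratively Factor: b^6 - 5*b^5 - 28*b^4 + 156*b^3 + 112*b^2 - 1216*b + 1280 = (b - 4)*(b^5 - b^4 - 32*b^3 + 28*b^2 + 224*b - 320) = (b - 4)*(b - 2)*(b^4 + b^3 - 30*b^2 - 32*b + 160) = (b - 4)*(b - 2)*(b + 4)*(b^3 - 3*b^2 - 18*b + 40) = (b - 5)*(b - 4)*(b - 2)*(b + 4)*(b^2 + 2*b - 8) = (b - 5)*(b - 4)*(b - 2)*(b + 4)^2*(b - 2)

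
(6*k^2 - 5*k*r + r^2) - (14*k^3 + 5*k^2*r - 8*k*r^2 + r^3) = -14*k^3 - 5*k^2*r + 6*k^2 + 8*k*r^2 - 5*k*r - r^3 + r^2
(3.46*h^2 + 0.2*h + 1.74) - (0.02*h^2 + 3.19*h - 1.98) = 3.44*h^2 - 2.99*h + 3.72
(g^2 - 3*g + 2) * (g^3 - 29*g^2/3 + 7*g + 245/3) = g^5 - 38*g^4/3 + 38*g^3 + 124*g^2/3 - 231*g + 490/3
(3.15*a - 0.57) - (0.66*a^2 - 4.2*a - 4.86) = -0.66*a^2 + 7.35*a + 4.29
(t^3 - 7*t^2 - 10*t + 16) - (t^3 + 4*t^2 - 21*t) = -11*t^2 + 11*t + 16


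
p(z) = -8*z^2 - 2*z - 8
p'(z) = -16*z - 2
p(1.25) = -23.00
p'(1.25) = -22.00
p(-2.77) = -63.84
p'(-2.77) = 42.32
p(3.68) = -123.70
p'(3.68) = -60.88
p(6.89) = -401.56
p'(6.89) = -112.24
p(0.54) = -11.41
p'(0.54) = -10.64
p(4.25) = -161.00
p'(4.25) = -70.00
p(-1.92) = -33.65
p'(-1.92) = 28.72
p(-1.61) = -25.52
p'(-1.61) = 23.76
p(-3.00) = -74.00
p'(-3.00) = 46.00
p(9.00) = -674.00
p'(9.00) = -146.00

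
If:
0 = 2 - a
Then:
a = 2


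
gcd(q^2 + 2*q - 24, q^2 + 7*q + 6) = q + 6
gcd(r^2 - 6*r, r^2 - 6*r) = r^2 - 6*r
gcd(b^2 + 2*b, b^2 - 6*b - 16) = b + 2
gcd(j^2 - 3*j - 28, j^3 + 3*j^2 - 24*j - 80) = j + 4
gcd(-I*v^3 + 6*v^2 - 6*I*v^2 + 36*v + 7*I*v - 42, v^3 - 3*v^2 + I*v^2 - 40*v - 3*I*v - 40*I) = 1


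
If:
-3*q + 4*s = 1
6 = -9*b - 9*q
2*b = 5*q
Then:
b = -10/21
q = -4/21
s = 3/28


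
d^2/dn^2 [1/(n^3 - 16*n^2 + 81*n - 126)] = 2*((16 - 3*n)*(n^3 - 16*n^2 + 81*n - 126) + (3*n^2 - 32*n + 81)^2)/(n^3 - 16*n^2 + 81*n - 126)^3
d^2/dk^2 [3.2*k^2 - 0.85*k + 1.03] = 6.40000000000000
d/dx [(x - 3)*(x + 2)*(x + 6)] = 3*x^2 + 10*x - 12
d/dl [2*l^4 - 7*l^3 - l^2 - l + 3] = 8*l^3 - 21*l^2 - 2*l - 1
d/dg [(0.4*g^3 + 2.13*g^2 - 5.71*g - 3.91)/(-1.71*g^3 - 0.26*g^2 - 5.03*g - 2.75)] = (3.5383*g^4 - 23.5522*g^3 - 35.5568*g^2 - 13.7482*g - 3.9648)/(2.9241*g^6 + 0.8892*g^5 + 17.2702*g^4 + 12.0206*g^3 + 26.7309*g^2 + 27.665*g + 7.5625)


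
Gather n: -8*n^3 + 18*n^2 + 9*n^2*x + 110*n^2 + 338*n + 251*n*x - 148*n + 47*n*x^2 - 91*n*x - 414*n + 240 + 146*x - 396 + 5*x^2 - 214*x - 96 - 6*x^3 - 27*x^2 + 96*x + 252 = -8*n^3 + n^2*(9*x + 128) + n*(47*x^2 + 160*x - 224) - 6*x^3 - 22*x^2 + 28*x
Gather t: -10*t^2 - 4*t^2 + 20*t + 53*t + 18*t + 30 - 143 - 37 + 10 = -14*t^2 + 91*t - 140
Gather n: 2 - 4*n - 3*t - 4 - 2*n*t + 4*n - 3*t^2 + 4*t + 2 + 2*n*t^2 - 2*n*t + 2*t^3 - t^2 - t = n*(2*t^2 - 4*t) + 2*t^3 - 4*t^2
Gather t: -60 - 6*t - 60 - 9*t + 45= -15*t - 75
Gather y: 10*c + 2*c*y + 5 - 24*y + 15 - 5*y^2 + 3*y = 10*c - 5*y^2 + y*(2*c - 21) + 20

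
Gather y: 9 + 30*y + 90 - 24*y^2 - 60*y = -24*y^2 - 30*y + 99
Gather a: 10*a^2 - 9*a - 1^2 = 10*a^2 - 9*a - 1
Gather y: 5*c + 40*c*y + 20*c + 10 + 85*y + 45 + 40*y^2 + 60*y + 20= 25*c + 40*y^2 + y*(40*c + 145) + 75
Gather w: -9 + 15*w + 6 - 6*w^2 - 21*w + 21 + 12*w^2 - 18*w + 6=6*w^2 - 24*w + 24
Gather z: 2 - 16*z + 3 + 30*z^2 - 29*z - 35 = 30*z^2 - 45*z - 30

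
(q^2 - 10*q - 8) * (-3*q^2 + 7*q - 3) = -3*q^4 + 37*q^3 - 49*q^2 - 26*q + 24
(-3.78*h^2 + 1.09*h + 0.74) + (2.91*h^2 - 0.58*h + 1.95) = -0.87*h^2 + 0.51*h + 2.69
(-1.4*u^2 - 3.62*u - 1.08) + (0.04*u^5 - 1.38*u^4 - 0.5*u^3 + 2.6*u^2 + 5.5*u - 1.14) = 0.04*u^5 - 1.38*u^4 - 0.5*u^3 + 1.2*u^2 + 1.88*u - 2.22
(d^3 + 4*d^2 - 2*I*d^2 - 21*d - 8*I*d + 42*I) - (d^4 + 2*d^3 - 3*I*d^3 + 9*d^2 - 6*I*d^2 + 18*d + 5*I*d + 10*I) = -d^4 - d^3 + 3*I*d^3 - 5*d^2 + 4*I*d^2 - 39*d - 13*I*d + 32*I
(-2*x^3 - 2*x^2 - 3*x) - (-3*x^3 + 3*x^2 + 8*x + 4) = x^3 - 5*x^2 - 11*x - 4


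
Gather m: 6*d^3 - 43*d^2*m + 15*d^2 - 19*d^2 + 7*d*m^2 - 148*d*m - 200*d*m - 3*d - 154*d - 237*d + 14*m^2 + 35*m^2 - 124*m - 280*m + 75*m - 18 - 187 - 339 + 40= 6*d^3 - 4*d^2 - 394*d + m^2*(7*d + 49) + m*(-43*d^2 - 348*d - 329) - 504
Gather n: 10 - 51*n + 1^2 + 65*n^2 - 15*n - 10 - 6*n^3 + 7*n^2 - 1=-6*n^3 + 72*n^2 - 66*n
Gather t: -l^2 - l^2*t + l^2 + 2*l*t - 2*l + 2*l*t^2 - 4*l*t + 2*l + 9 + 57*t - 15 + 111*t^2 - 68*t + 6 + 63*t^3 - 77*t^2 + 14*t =63*t^3 + t^2*(2*l + 34) + t*(-l^2 - 2*l + 3)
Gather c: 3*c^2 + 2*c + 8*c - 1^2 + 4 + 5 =3*c^2 + 10*c + 8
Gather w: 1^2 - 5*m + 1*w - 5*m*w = -5*m + w*(1 - 5*m) + 1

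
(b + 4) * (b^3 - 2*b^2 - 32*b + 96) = b^4 + 2*b^3 - 40*b^2 - 32*b + 384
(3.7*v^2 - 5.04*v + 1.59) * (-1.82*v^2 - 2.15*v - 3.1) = -6.734*v^4 + 1.2178*v^3 - 3.5278*v^2 + 12.2055*v - 4.929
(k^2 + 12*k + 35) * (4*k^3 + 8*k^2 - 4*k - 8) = 4*k^5 + 56*k^4 + 232*k^3 + 224*k^2 - 236*k - 280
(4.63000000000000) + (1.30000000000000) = 5.93000000000000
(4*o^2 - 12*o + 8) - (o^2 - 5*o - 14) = 3*o^2 - 7*o + 22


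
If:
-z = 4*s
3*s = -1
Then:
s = -1/3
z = 4/3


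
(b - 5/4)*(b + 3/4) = b^2 - b/2 - 15/16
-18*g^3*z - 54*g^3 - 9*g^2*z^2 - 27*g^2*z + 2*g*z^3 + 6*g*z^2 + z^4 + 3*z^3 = (-3*g + z)*(2*g + z)*(3*g + z)*(z + 3)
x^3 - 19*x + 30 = (x - 3)*(x - 2)*(x + 5)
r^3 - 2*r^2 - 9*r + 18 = (r - 3)*(r - 2)*(r + 3)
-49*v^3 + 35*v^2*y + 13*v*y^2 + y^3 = (-v + y)*(7*v + y)^2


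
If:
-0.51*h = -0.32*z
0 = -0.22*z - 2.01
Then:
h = -5.73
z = -9.14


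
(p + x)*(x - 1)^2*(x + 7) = p*x^3 + 5*p*x^2 - 13*p*x + 7*p + x^4 + 5*x^3 - 13*x^2 + 7*x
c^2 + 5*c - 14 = (c - 2)*(c + 7)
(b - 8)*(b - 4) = b^2 - 12*b + 32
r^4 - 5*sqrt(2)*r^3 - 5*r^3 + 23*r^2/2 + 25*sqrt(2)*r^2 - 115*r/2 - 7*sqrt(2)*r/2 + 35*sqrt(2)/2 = (r - 5)*(r - 7*sqrt(2)/2)*(r - sqrt(2))*(r - sqrt(2)/2)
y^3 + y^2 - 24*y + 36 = (y - 3)*(y - 2)*(y + 6)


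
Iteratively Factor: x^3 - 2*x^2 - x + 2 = (x - 1)*(x^2 - x - 2) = (x - 2)*(x - 1)*(x + 1)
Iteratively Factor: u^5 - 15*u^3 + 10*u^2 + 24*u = (u - 2)*(u^4 + 2*u^3 - 11*u^2 - 12*u) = (u - 2)*(u + 1)*(u^3 + u^2 - 12*u) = (u - 3)*(u - 2)*(u + 1)*(u^2 + 4*u) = (u - 3)*(u - 2)*(u + 1)*(u + 4)*(u)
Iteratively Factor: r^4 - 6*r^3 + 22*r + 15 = (r - 5)*(r^3 - r^2 - 5*r - 3) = (r - 5)*(r + 1)*(r^2 - 2*r - 3) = (r - 5)*(r - 3)*(r + 1)*(r + 1)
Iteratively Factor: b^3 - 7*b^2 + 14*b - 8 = (b - 1)*(b^2 - 6*b + 8) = (b - 4)*(b - 1)*(b - 2)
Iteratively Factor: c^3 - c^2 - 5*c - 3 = (c + 1)*(c^2 - 2*c - 3) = (c + 1)^2*(c - 3)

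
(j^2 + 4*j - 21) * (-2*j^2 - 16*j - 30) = -2*j^4 - 24*j^3 - 52*j^2 + 216*j + 630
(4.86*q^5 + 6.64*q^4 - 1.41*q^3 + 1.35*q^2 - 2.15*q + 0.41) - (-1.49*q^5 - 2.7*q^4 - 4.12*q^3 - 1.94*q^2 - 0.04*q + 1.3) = 6.35*q^5 + 9.34*q^4 + 2.71*q^3 + 3.29*q^2 - 2.11*q - 0.89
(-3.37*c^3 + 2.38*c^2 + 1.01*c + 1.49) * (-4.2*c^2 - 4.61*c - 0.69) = 14.154*c^5 + 5.5397*c^4 - 12.8885*c^3 - 12.5563*c^2 - 7.5658*c - 1.0281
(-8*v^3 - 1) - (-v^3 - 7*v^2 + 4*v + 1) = -7*v^3 + 7*v^2 - 4*v - 2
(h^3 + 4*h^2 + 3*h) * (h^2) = h^5 + 4*h^4 + 3*h^3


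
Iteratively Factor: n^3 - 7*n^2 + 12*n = (n - 3)*(n^2 - 4*n) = n*(n - 3)*(n - 4)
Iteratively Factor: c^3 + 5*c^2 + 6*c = (c + 3)*(c^2 + 2*c) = (c + 2)*(c + 3)*(c)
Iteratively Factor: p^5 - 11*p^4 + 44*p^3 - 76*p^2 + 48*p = (p - 2)*(p^4 - 9*p^3 + 26*p^2 - 24*p) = (p - 4)*(p - 2)*(p^3 - 5*p^2 + 6*p) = p*(p - 4)*(p - 2)*(p^2 - 5*p + 6) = p*(p - 4)*(p - 3)*(p - 2)*(p - 2)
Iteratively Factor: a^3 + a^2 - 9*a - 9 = (a - 3)*(a^2 + 4*a + 3) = (a - 3)*(a + 3)*(a + 1)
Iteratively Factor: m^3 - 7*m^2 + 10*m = (m - 2)*(m^2 - 5*m) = (m - 5)*(m - 2)*(m)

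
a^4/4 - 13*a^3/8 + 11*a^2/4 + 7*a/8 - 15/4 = (a/4 + 1/4)*(a - 3)*(a - 5/2)*(a - 2)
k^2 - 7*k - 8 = (k - 8)*(k + 1)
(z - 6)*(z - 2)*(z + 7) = z^3 - z^2 - 44*z + 84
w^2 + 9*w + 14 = (w + 2)*(w + 7)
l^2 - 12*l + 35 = (l - 7)*(l - 5)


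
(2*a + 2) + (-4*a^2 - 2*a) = 2 - 4*a^2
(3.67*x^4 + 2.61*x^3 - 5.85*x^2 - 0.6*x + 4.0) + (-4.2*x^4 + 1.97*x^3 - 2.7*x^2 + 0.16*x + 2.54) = -0.53*x^4 + 4.58*x^3 - 8.55*x^2 - 0.44*x + 6.54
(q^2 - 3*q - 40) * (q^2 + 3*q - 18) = q^4 - 67*q^2 - 66*q + 720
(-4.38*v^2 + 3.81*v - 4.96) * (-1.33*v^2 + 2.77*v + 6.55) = 5.8254*v^4 - 17.1999*v^3 - 11.5385*v^2 + 11.2163*v - 32.488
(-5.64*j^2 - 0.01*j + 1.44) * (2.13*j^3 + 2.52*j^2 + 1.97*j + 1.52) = -12.0132*j^5 - 14.2341*j^4 - 8.0688*j^3 - 4.9637*j^2 + 2.8216*j + 2.1888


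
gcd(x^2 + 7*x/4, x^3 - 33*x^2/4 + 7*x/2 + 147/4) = x + 7/4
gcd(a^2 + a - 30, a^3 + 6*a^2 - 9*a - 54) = a + 6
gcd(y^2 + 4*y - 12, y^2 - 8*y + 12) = y - 2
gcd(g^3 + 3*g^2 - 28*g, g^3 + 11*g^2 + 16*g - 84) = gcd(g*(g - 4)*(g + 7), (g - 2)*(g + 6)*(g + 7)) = g + 7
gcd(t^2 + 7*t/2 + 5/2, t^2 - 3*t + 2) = 1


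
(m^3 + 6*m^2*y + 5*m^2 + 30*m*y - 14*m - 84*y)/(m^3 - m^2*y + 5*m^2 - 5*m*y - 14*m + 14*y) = (-m - 6*y)/(-m + y)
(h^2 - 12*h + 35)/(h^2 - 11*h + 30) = (h - 7)/(h - 6)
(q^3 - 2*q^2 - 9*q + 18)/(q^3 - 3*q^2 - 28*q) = (-q^3 + 2*q^2 + 9*q - 18)/(q*(-q^2 + 3*q + 28))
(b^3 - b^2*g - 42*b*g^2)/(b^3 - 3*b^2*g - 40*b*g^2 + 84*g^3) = b/(b - 2*g)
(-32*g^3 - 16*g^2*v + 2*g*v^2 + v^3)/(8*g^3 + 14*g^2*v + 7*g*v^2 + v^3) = (-4*g + v)/(g + v)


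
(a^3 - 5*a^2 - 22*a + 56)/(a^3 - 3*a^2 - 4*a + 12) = (a^2 - 3*a - 28)/(a^2 - a - 6)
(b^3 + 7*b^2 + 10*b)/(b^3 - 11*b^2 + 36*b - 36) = b*(b^2 + 7*b + 10)/(b^3 - 11*b^2 + 36*b - 36)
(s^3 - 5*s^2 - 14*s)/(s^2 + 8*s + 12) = s*(s - 7)/(s + 6)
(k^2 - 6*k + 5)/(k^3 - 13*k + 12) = (k - 5)/(k^2 + k - 12)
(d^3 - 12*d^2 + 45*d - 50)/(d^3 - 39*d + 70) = (d - 5)/(d + 7)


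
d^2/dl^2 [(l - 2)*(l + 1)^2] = 6*l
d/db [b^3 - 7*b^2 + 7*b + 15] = 3*b^2 - 14*b + 7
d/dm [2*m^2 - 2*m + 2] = 4*m - 2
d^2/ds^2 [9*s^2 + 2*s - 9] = 18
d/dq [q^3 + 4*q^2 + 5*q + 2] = 3*q^2 + 8*q + 5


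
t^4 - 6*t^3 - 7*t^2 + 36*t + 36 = (t - 6)*(t - 3)*(t + 1)*(t + 2)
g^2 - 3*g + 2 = (g - 2)*(g - 1)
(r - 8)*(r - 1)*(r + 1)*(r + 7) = r^4 - r^3 - 57*r^2 + r + 56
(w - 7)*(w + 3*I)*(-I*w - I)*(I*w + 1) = w^4 - 6*w^3 + 2*I*w^3 - 4*w^2 - 12*I*w^2 - 18*w - 14*I*w - 21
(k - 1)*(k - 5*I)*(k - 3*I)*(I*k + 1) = I*k^4 + 9*k^3 - I*k^3 - 9*k^2 - 23*I*k^2 - 15*k + 23*I*k + 15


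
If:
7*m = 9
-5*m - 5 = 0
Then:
No Solution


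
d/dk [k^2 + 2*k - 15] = 2*k + 2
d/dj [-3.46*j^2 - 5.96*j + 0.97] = -6.92*j - 5.96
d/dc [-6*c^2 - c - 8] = -12*c - 1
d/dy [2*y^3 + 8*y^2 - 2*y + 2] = 6*y^2 + 16*y - 2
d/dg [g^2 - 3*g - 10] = 2*g - 3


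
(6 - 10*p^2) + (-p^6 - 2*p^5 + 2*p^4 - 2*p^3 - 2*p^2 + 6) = -p^6 - 2*p^5 + 2*p^4 - 2*p^3 - 12*p^2 + 12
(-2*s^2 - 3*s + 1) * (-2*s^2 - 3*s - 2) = 4*s^4 + 12*s^3 + 11*s^2 + 3*s - 2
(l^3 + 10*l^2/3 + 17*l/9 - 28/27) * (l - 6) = l^4 - 8*l^3/3 - 163*l^2/9 - 334*l/27 + 56/9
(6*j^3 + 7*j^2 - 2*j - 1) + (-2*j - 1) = 6*j^3 + 7*j^2 - 4*j - 2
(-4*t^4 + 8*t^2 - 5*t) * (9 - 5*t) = 20*t^5 - 36*t^4 - 40*t^3 + 97*t^2 - 45*t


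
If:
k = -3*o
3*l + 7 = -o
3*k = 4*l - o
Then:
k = -21/5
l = -14/5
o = 7/5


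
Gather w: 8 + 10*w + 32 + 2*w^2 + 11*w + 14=2*w^2 + 21*w + 54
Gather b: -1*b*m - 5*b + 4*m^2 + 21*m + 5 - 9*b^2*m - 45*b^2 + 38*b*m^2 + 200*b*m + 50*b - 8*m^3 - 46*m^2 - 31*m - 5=b^2*(-9*m - 45) + b*(38*m^2 + 199*m + 45) - 8*m^3 - 42*m^2 - 10*m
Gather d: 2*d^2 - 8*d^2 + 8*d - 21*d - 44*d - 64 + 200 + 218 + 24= -6*d^2 - 57*d + 378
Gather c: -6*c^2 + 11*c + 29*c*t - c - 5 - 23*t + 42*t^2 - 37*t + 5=-6*c^2 + c*(29*t + 10) + 42*t^2 - 60*t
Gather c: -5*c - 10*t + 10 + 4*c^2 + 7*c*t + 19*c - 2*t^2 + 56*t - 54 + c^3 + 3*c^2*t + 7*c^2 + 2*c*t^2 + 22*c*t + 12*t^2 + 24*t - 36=c^3 + c^2*(3*t + 11) + c*(2*t^2 + 29*t + 14) + 10*t^2 + 70*t - 80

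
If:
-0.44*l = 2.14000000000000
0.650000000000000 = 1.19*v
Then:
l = -4.86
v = 0.55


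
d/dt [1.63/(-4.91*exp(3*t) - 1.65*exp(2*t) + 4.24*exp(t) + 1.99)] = (24.0099*exp(2*t) + 5.379*exp(t) - 6.9112)*exp(t)/(4.91*exp(3*t) + 1.65*exp(2*t) - 4.24*exp(t) - 1.99)^2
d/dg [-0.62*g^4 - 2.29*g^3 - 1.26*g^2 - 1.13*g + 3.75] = -2.48*g^3 - 6.87*g^2 - 2.52*g - 1.13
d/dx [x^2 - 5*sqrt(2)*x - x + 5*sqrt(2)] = 2*x - 5*sqrt(2) - 1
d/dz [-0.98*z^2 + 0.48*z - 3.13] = 0.48 - 1.96*z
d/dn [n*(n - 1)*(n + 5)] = 3*n^2 + 8*n - 5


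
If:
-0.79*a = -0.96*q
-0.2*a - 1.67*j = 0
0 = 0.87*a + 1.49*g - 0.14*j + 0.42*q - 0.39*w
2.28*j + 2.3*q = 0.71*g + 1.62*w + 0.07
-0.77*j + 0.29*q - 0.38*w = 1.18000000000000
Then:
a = -8.73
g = 4.42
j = 1.05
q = -7.18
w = -10.70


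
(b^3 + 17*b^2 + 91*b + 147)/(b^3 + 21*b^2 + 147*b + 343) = (b + 3)/(b + 7)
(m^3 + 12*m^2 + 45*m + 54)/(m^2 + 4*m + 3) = (m^2 + 9*m + 18)/(m + 1)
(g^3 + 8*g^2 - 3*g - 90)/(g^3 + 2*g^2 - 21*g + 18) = (g + 5)/(g - 1)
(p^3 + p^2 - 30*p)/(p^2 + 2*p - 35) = p*(p + 6)/(p + 7)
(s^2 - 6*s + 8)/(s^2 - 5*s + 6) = (s - 4)/(s - 3)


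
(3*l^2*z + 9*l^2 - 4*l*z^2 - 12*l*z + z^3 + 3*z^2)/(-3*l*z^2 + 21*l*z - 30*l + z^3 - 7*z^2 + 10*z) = (-l*z - 3*l + z^2 + 3*z)/(z^2 - 7*z + 10)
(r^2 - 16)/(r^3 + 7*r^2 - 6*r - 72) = (r - 4)/(r^2 + 3*r - 18)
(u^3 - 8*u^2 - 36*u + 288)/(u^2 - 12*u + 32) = (u^2 - 36)/(u - 4)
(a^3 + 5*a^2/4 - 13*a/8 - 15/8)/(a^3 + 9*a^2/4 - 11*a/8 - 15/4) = (a + 1)/(a + 2)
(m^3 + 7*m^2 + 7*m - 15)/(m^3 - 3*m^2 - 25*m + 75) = (m^2 + 2*m - 3)/(m^2 - 8*m + 15)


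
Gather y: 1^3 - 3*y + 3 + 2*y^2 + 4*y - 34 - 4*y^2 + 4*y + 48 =-2*y^2 + 5*y + 18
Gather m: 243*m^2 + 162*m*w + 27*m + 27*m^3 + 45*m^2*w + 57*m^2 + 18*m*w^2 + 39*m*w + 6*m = 27*m^3 + m^2*(45*w + 300) + m*(18*w^2 + 201*w + 33)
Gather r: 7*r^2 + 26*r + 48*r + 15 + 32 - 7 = 7*r^2 + 74*r + 40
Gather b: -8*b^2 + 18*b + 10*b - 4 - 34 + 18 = -8*b^2 + 28*b - 20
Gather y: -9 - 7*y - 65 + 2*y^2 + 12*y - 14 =2*y^2 + 5*y - 88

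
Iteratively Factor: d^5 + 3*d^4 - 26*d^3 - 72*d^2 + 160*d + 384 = (d + 2)*(d^4 + d^3 - 28*d^2 - 16*d + 192) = (d - 3)*(d + 2)*(d^3 + 4*d^2 - 16*d - 64) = (d - 3)*(d + 2)*(d + 4)*(d^2 - 16) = (d - 4)*(d - 3)*(d + 2)*(d + 4)*(d + 4)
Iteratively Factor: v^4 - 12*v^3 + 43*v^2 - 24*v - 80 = (v + 1)*(v^3 - 13*v^2 + 56*v - 80) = (v - 4)*(v + 1)*(v^2 - 9*v + 20) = (v - 5)*(v - 4)*(v + 1)*(v - 4)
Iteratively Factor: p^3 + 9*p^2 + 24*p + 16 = (p + 4)*(p^2 + 5*p + 4) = (p + 1)*(p + 4)*(p + 4)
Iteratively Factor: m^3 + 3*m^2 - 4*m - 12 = (m - 2)*(m^2 + 5*m + 6) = (m - 2)*(m + 3)*(m + 2)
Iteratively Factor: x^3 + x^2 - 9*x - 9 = (x + 3)*(x^2 - 2*x - 3) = (x + 1)*(x + 3)*(x - 3)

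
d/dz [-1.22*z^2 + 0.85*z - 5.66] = 0.85 - 2.44*z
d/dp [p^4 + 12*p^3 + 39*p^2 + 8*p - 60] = 4*p^3 + 36*p^2 + 78*p + 8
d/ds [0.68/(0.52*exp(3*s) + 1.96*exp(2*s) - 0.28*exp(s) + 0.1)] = (-1.0608*exp(2*s) - 2.6656*exp(s) + 0.1904)*exp(s)/(0.52*exp(3*s) + 1.96*exp(2*s) - 0.28*exp(s) + 0.1)^2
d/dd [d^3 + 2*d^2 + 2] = d*(3*d + 4)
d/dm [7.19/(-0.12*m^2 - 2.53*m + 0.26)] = (1.7256*m + 18.1907)/(0.12*m^2 + 2.53*m - 0.26)^2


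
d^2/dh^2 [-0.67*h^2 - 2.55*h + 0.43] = -1.34000000000000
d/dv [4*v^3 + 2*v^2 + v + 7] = 12*v^2 + 4*v + 1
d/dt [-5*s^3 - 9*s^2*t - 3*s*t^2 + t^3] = -9*s^2 - 6*s*t + 3*t^2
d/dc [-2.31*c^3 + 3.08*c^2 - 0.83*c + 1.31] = -6.93*c^2 + 6.16*c - 0.83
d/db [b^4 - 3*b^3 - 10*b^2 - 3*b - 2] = 4*b^3 - 9*b^2 - 20*b - 3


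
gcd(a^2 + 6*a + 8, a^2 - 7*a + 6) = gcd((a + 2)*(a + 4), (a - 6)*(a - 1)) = 1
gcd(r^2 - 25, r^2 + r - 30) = r - 5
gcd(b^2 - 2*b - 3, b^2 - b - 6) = b - 3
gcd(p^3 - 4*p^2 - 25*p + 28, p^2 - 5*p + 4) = p - 1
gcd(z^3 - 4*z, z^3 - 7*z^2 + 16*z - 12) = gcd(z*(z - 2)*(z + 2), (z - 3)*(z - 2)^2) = z - 2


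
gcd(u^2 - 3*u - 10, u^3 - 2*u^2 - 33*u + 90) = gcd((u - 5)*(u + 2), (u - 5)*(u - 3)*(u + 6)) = u - 5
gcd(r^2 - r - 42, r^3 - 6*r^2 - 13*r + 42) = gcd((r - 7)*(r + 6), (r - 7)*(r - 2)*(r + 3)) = r - 7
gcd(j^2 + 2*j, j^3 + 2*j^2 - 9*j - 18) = j + 2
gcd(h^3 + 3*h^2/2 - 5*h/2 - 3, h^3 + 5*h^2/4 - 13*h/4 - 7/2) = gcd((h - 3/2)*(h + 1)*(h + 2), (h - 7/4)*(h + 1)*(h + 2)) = h^2 + 3*h + 2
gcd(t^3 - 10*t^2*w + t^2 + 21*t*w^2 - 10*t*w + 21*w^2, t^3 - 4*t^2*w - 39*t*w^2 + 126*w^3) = t^2 - 10*t*w + 21*w^2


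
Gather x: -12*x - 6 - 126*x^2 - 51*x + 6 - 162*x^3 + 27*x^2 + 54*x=-162*x^3 - 99*x^2 - 9*x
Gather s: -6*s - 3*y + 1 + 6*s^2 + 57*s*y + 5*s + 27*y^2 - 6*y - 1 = 6*s^2 + s*(57*y - 1) + 27*y^2 - 9*y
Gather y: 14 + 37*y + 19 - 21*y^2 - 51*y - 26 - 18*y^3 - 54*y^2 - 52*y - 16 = -18*y^3 - 75*y^2 - 66*y - 9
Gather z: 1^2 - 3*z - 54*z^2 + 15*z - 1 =-54*z^2 + 12*z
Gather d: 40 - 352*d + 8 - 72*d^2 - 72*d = -72*d^2 - 424*d + 48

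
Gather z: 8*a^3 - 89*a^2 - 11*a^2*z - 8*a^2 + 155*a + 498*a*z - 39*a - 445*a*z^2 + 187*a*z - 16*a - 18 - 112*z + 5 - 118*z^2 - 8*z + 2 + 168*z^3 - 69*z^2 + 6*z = 8*a^3 - 97*a^2 + 100*a + 168*z^3 + z^2*(-445*a - 187) + z*(-11*a^2 + 685*a - 114) - 11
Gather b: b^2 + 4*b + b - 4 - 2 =b^2 + 5*b - 6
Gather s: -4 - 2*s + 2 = -2*s - 2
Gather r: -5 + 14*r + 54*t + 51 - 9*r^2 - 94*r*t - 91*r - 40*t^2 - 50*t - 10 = -9*r^2 + r*(-94*t - 77) - 40*t^2 + 4*t + 36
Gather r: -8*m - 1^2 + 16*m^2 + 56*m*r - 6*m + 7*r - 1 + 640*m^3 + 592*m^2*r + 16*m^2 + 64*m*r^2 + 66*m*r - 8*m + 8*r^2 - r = 640*m^3 + 32*m^2 - 22*m + r^2*(64*m + 8) + r*(592*m^2 + 122*m + 6) - 2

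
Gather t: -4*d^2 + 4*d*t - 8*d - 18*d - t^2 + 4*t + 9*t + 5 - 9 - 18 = -4*d^2 - 26*d - t^2 + t*(4*d + 13) - 22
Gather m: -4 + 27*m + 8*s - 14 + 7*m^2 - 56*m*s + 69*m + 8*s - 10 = 7*m^2 + m*(96 - 56*s) + 16*s - 28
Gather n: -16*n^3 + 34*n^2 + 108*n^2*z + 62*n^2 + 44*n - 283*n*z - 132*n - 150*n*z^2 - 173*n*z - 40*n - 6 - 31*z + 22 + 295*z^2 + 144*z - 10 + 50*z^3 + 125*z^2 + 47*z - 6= -16*n^3 + n^2*(108*z + 96) + n*(-150*z^2 - 456*z - 128) + 50*z^3 + 420*z^2 + 160*z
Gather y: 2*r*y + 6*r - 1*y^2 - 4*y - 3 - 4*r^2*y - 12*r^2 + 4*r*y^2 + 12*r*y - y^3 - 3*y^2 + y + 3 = -12*r^2 + 6*r - y^3 + y^2*(4*r - 4) + y*(-4*r^2 + 14*r - 3)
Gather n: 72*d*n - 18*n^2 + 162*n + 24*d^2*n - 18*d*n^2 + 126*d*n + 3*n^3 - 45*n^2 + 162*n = 3*n^3 + n^2*(-18*d - 63) + n*(24*d^2 + 198*d + 324)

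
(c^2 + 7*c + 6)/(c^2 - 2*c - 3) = (c + 6)/(c - 3)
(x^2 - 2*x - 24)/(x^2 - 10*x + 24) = (x + 4)/(x - 4)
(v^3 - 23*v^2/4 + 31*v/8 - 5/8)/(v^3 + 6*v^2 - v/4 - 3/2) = (4*v^2 - 21*v + 5)/(2*(2*v^2 + 13*v + 6))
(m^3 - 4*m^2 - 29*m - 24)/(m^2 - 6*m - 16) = (m^2 + 4*m + 3)/(m + 2)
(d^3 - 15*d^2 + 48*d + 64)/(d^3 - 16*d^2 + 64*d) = (d + 1)/d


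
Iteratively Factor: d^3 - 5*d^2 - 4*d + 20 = (d - 5)*(d^2 - 4) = (d - 5)*(d + 2)*(d - 2)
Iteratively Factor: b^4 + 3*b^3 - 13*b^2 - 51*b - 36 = (b + 3)*(b^3 - 13*b - 12) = (b + 1)*(b + 3)*(b^2 - b - 12) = (b + 1)*(b + 3)^2*(b - 4)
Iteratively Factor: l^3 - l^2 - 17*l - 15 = (l + 1)*(l^2 - 2*l - 15) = (l + 1)*(l + 3)*(l - 5)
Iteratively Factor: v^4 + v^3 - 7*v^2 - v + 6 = (v + 3)*(v^3 - 2*v^2 - v + 2) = (v - 1)*(v + 3)*(v^2 - v - 2) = (v - 1)*(v + 1)*(v + 3)*(v - 2)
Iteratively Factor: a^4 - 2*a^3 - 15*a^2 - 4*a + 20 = (a + 2)*(a^3 - 4*a^2 - 7*a + 10) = (a - 5)*(a + 2)*(a^2 + a - 2) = (a - 5)*(a + 2)^2*(a - 1)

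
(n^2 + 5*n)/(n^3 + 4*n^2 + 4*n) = (n + 5)/(n^2 + 4*n + 4)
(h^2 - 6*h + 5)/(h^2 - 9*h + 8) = (h - 5)/(h - 8)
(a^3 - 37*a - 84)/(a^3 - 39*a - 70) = (-a^3 + 37*a + 84)/(-a^3 + 39*a + 70)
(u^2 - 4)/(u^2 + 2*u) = (u - 2)/u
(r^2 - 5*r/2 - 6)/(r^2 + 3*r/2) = (r - 4)/r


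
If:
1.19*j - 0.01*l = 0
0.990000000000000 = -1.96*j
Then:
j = -0.51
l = -60.11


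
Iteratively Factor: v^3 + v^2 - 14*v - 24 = (v + 3)*(v^2 - 2*v - 8) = (v + 2)*(v + 3)*(v - 4)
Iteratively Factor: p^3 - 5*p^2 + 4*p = (p - 4)*(p^2 - p) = (p - 4)*(p - 1)*(p)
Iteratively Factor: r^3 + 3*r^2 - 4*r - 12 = (r - 2)*(r^2 + 5*r + 6) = (r - 2)*(r + 2)*(r + 3)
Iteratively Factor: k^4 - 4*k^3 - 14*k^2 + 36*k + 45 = (k - 3)*(k^3 - k^2 - 17*k - 15) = (k - 3)*(k + 1)*(k^2 - 2*k - 15) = (k - 3)*(k + 1)*(k + 3)*(k - 5)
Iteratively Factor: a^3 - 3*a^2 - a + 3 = (a + 1)*(a^2 - 4*a + 3) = (a - 3)*(a + 1)*(a - 1)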